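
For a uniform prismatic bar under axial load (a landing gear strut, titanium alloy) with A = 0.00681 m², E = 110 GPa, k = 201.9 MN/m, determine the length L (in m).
Model: a uniform prismatic bar under axial load, so k = (A·E) / L.
Solve for L: L = (A·E) / k.
Convert to SI units:
  E = 110 GPa = 1.1 × 10¹¹ Pa
  k = 201.9 MN/m = 2.019 × 10⁸ N/m
Substitute:
  L = (0.00681 × (1.1 × 10¹¹)) / (2.019 × 10⁸)
  L = 3.71 m
Final answer: L = 3.71 m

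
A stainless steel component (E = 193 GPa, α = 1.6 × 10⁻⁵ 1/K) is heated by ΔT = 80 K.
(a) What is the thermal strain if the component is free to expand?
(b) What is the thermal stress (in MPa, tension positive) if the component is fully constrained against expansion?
(a) Free thermal strain ε_th = α·ΔT = (1.6 × 10⁻⁵) × 80 = 0.00128
(b) Fully constrained, the expansion is suppressed, so σ = -E·α·ΔT. Convert E = 193 GPa = 1.93 × 10¹¹ Pa.
  σ = -(1.93 × 10¹¹) × (1.6 × 10⁻⁵) × 80 = -2.47 × 10⁸ Pa = -247 MPa (compressive)
Final answer: (a) ε_th = 0.00128, (b) σ = -247 MPa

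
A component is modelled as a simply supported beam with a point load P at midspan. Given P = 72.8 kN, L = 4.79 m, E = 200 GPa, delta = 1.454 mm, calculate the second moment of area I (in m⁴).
Model: a simply supported beam with a point load P at midspan, so delta = (P·L^3) / (48·E·I).
Solve for I: I = (P·L^3) / (48·delta·E).
Convert to SI units:
  P = 72.8 kN = 72800 N
  E = 200 GPa = 2 × 10¹¹ Pa
  delta = 1.454 mm = 0.001454 m
Substitute:
  I = (72800 × 4.79^3) / (48 × 0.001454 × (2 × 10¹¹))
  I = 0.0005732 m⁴
Final answer: I = 0.0005732 m⁴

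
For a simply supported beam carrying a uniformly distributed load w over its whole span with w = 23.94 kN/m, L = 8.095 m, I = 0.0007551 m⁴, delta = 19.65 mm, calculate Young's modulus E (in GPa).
Model: a simply supported beam carrying a uniformly distributed load w over its whole span, so delta = (5·w·L^4) / (384·E·I).
Solve for E: E = (5·w·L^4) / (384·delta·I).
Convert to SI units:
  w = 23.94 kN/m = 23940 N/m
  delta = 19.65 mm = 0.01965 m
Substitute:
  E = (5 × 23940 × 8.095^4) / (384 × 0.01965 × 0.0007551)
  E = 9.021 × 10¹⁰ Pa
Convert: E = 9.021 × 10¹⁰ Pa = 90.21 GPa
Final answer: E = 90.21 GPa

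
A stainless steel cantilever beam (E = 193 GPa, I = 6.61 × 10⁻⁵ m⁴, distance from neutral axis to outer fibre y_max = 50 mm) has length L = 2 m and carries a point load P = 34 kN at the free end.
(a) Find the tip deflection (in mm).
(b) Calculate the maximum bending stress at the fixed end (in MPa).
(a) Tip deflection of a cantilever with an end point load: δ = P·L^3 / (3·E·I). Convert P = 34 kN = 34000 N, E = 193 GPa = 1.93 × 10¹¹ Pa.
  δ = (34000 × 2^3) / (3 × (1.93 × 10¹¹) × (6.61 × 10⁻⁵)) = 0.007107 m = 7.107 mm
(b) Maximum bending moment at the fixed end: M = P·L = 34000 × 2 = 68000 N·m. Convert y_max = 50 mm = 0.05 m.
  σ = M·y_max / I = (68000 × 0.05) / (6.61 × 10⁻⁵) = 5.144 × 10⁷ Pa = 51.44 MPa
Final answer: (a) δ = 7.107 mm, (b) σ = 51.44 MPa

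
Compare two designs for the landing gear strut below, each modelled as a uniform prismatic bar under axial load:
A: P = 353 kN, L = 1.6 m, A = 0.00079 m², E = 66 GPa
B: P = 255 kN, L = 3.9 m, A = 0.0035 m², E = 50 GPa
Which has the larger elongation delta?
Model: a uniform prismatic bar under axial load, so delta = (P·L) / (A·E) (SI units).
  A: delta = (353000 × 1.6) / (0.00079 × (6.6 × 10¹⁰)) = 0.01083 m = 10.83 mm
  B: delta = (255000 × 3.9) / (0.0035 × (5 × 10¹⁰)) = 0.005683 m = 5.683 mm
10.83 mm > 5.683 mm, so A is larger.
Final answer: A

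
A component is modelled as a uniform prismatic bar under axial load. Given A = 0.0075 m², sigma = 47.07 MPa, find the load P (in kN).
Model: a uniform prismatic bar under axial load, so sigma = P / A.
Solve for P: P = sigma·A.
Convert to SI units:
  sigma = 47.07 MPa = 4.707 × 10⁷ Pa
Substitute:
  P = (4.707 × 10⁷) × 0.0075
  P = 353000 N
Convert: P = 353000 N = 353 kN
Final answer: P = 353 kN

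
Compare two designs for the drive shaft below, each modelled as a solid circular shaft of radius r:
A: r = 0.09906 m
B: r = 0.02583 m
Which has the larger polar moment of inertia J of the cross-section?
Model: a solid circular shaft of radius r, so J = (π·r^4) / 2 (SI units).
  A: J = (π × 0.09906^4) / 2 = 0.0001513 m⁴
  B: J = (π × 0.02583^4) / 2 = 6.992 × 10⁻⁷ m⁴
0.0001513 m⁴ > 6.992 × 10⁻⁷ m⁴, so A is larger.
Final answer: A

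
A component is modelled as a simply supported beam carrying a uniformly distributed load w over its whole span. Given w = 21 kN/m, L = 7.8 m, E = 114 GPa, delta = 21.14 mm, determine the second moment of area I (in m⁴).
Model: a simply supported beam carrying a uniformly distributed load w over its whole span, so delta = (5·w·L^4) / (384·E·I).
Solve for I: I = (5·w·L^4) / (384·delta·E).
Convert to SI units:
  w = 21 kN/m = 21000 N/m
  E = 114 GPa = 1.14 × 10¹¹ Pa
  delta = 21.14 mm = 0.02114 m
Substitute:
  I = (5 × 21000 × 7.8^4) / (384 × 0.02114 × (1.14 × 10¹¹))
  I = 0.00042 m⁴
Final answer: I = 0.00042 m⁴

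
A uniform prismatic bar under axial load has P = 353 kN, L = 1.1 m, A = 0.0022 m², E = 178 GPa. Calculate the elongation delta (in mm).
Model: a uniform prismatic bar under axial load, so delta = (P·L) / (A·E).
Convert to SI units:
  P = 353 kN = 353000 N
  E = 178 GPa = 1.78 × 10¹¹ Pa
Substitute:
  delta = (353000 × 1.1) / (0.0022 × (1.78 × 10¹¹))
  delta = 0.0009916 m
Convert: delta = 0.0009916 m = 0.9916 mm
Final answer: delta = 0.9916 mm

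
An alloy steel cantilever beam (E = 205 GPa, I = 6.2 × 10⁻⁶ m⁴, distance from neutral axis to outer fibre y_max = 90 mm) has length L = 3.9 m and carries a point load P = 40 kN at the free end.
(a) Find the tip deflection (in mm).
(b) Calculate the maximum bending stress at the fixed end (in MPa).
(a) Tip deflection of a cantilever with an end point load: δ = P·L^3 / (3·E·I). Convert P = 40 kN = 40000 N, E = 205 GPa = 2.05 × 10¹¹ Pa.
  δ = (40000 × 3.9^3) / (3 × (2.05 × 10¹¹) × (6.2 × 10⁻⁶)) = 0.6223 m = 622.3 mm
(b) Maximum bending moment at the fixed end: M = P·L = 40000 × 3.9 = 156000 N·m. Convert y_max = 90 mm = 0.09 m.
  σ = M·y_max / I = (156000 × 0.09) / (6.2 × 10⁻⁶) = 2.265 × 10⁹ Pa = 2265 MPa
Final answer: (a) δ = 622.3 mm, (b) σ = 2265 MPa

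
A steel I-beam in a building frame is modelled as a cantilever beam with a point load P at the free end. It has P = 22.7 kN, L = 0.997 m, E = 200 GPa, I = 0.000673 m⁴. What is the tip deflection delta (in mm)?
Model: a cantilever beam with a point load P at the free end, so delta = (P·L^3) / (3·E·I).
Convert to SI units:
  P = 22.7 kN = 22700 N
  E = 200 GPa = 2 × 10¹¹ Pa
Substitute:
  delta = (22700 × 0.997^3) / (3 × (2 × 10¹¹) × 0.000673)
  delta = 5.571 × 10⁻⁵ m
Convert: delta = 5.571 × 10⁻⁵ m = 0.05571 mm
Final answer: delta = 0.05571 mm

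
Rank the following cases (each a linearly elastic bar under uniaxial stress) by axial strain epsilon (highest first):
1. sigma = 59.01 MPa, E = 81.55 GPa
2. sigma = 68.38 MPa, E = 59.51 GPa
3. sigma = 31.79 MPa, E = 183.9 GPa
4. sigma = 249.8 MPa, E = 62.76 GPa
Model: a linearly elastic bar under uniaxial stress, so epsilon = sigma / E (SI units).
  Case 1: epsilon = (5.901 × 10⁷) / (8.155 × 10¹⁰) = 0.0007236
  Case 2: epsilon = (6.838 × 10⁷) / (5.951 × 10¹⁰) = 0.001149
  Case 3: epsilon = (3.179 × 10⁷) / (1.839 × 10¹¹) = 0.0001729
  Case 4: epsilon = (2.498 × 10⁸) / (6.276 × 10¹⁰) = 0.00398
Ordering: 0.00398 (case 4) > 0.001149 (case 2) > 0.0007236 (case 1) > 0.0001729 (case 3)
Final answer: 4, 2, 1, 3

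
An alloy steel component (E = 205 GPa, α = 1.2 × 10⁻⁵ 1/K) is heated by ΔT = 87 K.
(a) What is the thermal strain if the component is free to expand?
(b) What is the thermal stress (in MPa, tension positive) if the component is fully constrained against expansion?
(a) Free thermal strain ε_th = α·ΔT = (1.2 × 10⁻⁵) × 87 = 0.001044
(b) Fully constrained, the expansion is suppressed, so σ = -E·α·ΔT. Convert E = 205 GPa = 2.05 × 10¹¹ Pa.
  σ = -(2.05 × 10¹¹) × (1.2 × 10⁻⁵) × 87 = -2.14 × 10⁸ Pa = -214 MPa (compressive)
Final answer: (a) ε_th = 0.001044, (b) σ = -214 MPa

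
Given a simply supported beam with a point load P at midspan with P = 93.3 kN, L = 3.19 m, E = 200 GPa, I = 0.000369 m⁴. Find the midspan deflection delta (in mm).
Model: a simply supported beam with a point load P at midspan, so delta = (P·L^3) / (48·E·I).
Convert to SI units:
  P = 93.3 kN = 93300 N
  E = 200 GPa = 2 × 10¹¹ Pa
Substitute:
  delta = (93300 × 3.19^3) / (48 × (2 × 10¹¹) × 0.000369)
  delta = 0.000855 m
Convert: delta = 0.000855 m = 0.855 mm
Final answer: delta = 0.855 mm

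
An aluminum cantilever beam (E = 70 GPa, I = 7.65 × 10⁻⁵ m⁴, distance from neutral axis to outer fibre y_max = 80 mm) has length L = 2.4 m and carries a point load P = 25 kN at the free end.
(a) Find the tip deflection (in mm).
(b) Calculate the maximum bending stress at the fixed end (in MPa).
(a) Tip deflection of a cantilever with an end point load: δ = P·L^3 / (3·E·I). Convert P = 25 kN = 25000 N, E = 70 GPa = 7 × 10¹⁰ Pa.
  δ = (25000 × 2.4^3) / (3 × (7 × 10¹⁰) × (7.65 × 10⁻⁵)) = 0.02151 m = 21.51 mm
(b) Maximum bending moment at the fixed end: M = P·L = 25000 × 2.4 = 60000 N·m. Convert y_max = 80 mm = 0.08 m.
  σ = M·y_max / I = (60000 × 0.08) / (7.65 × 10⁻⁵) = 6.275 × 10⁷ Pa = 62.75 MPa
Final answer: (a) δ = 21.51 mm, (b) σ = 62.75 MPa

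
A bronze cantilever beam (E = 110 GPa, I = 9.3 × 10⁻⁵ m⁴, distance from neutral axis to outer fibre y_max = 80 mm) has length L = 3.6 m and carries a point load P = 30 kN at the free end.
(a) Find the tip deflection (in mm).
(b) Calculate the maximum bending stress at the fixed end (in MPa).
(a) Tip deflection of a cantilever with an end point load: δ = P·L^3 / (3·E·I). Convert P = 30 kN = 30000 N, E = 110 GPa = 1.1 × 10¹¹ Pa.
  δ = (30000 × 3.6^3) / (3 × (1.1 × 10¹¹) × (9.3 × 10⁻⁵)) = 0.04561 m = 45.61 mm
(b) Maximum bending moment at the fixed end: M = P·L = 30000 × 3.6 = 108000 N·m. Convert y_max = 80 mm = 0.08 m.
  σ = M·y_max / I = (108000 × 0.08) / (9.3 × 10⁻⁵) = 9.29 × 10⁷ Pa = 92.9 MPa
Final answer: (a) δ = 45.61 mm, (b) σ = 92.9 MPa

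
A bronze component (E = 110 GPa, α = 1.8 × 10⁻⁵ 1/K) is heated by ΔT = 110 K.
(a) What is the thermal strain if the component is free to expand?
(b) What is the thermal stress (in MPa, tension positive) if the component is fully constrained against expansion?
(a) Free thermal strain ε_th = α·ΔT = (1.8 × 10⁻⁵) × 110 = 0.00198
(b) Fully constrained, the expansion is suppressed, so σ = -E·α·ΔT. Convert E = 110 GPa = 1.1 × 10¹¹ Pa.
  σ = -(1.1 × 10¹¹) × (1.8 × 10⁻⁵) × 110 = -2.178 × 10⁸ Pa = -217.8 MPa (compressive)
Final answer: (a) ε_th = 0.00198, (b) σ = -217.8 MPa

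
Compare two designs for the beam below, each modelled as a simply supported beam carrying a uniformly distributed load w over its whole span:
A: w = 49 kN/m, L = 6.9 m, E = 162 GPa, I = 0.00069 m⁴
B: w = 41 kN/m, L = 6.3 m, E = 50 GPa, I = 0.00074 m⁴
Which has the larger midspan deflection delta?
Model: a simply supported beam carrying a uniformly distributed load w over its whole span, so delta = (5·w·L^4) / (384·E·I) (SI units).
  A: delta = (5 × 49000 × 6.9^4) / (384 × (1.62 × 10¹¹) × 0.00069) = 0.01294 m = 12.94 mm
  B: delta = (5 × 41000 × 6.3^4) / (384 × (5 × 10¹⁰) × 0.00074) = 0.02273 m = 22.73 mm
22.73 mm > 12.94 mm, so B is larger.
Final answer: B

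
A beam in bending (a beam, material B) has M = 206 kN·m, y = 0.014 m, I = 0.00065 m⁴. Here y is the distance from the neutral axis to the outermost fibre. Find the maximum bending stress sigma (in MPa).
Model: a beam in bending, so sigma = (M·y) / I.
Convert to SI units:
  M = 206 kN·m = 206000 N·m
Substitute:
  sigma = (206000 × 0.014) / 0.00065
  sigma = 4.437 × 10⁶ Pa
Convert: sigma = 4.437 × 10⁶ Pa = 4.437 MPa
Final answer: sigma = 4.437 MPa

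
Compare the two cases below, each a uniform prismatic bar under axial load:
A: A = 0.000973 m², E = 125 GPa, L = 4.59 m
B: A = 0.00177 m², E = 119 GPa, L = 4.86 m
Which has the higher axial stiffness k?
Model: a uniform prismatic bar under axial load, so k = (A·E) / L (SI units).
  A: k = (0.000973 × (1.25 × 10¹¹)) / 4.59 = 2.65 × 10⁷ N/m = 26.5 MN/m
  B: k = (0.00177 × (1.19 × 10¹¹)) / 4.86 = 4.334 × 10⁷ N/m = 43.34 MN/m
43.34 MN/m > 26.5 MN/m, so B is larger.
Final answer: B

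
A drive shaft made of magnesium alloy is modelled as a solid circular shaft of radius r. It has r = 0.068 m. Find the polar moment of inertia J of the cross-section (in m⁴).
Model: a solid circular shaft of radius r, so J = (π·r^4) / 2.
Substitute:
  J = (π × 0.068^4) / 2
  J = 3.359 × 10⁻⁵ m⁴
Final answer: J = 3.359 × 10⁻⁵ m⁴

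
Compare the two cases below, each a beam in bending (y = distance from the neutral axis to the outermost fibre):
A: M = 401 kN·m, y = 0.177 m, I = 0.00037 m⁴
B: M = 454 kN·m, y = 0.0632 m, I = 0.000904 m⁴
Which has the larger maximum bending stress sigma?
Model: a beam in bending (y = distance from the neutral axis to the outermost fibre), so sigma = (M·y) / I (SI units).
  A: sigma = (401000 × 0.177) / 0.00037 = 1.918 × 10⁸ Pa = 191.8 MPa
  B: sigma = (454000 × 0.0632) / 0.000904 = 3.174 × 10⁷ Pa = 31.74 MPa
191.8 MPa > 31.74 MPa, so A is larger.
Final answer: A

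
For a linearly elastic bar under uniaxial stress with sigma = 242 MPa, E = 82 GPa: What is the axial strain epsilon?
Model: a linearly elastic bar under uniaxial stress, so epsilon = sigma / E.
Convert to SI units:
  sigma = 242 MPa = 2.42 × 10⁸ Pa
  E = 82 GPa = 8.2 × 10¹⁰ Pa
Substitute:
  epsilon = (2.42 × 10⁸) / (8.2 × 10¹⁰)
  epsilon = 0.002951
Final answer: epsilon = 0.002951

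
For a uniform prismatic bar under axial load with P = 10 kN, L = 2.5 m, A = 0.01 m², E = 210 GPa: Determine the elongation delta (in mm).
Model: a uniform prismatic bar under axial load, so delta = (P·L) / (A·E).
Convert to SI units:
  P = 10 kN = 10000 N
  E = 210 GPa = 2.1 × 10¹¹ Pa
Substitute:
  delta = (10000 × 2.5) / (0.01 × (2.1 × 10¹¹))
  delta = 1.19 × 10⁻⁵ m
Convert: delta = 1.19 × 10⁻⁵ m = 0.0119 mm
Final answer: delta = 0.0119 mm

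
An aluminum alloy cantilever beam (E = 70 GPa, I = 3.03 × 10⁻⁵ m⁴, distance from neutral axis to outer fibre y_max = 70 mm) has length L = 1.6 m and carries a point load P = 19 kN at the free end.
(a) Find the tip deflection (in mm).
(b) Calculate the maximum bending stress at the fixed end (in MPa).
(a) Tip deflection of a cantilever with an end point load: δ = P·L^3 / (3·E·I). Convert P = 19 kN = 19000 N, E = 70 GPa = 7 × 10¹⁰ Pa.
  δ = (19000 × 1.6^3) / (3 × (7 × 10¹⁰) × (3.03 × 10⁻⁵)) = 0.01223 m = 12.23 mm
(b) Maximum bending moment at the fixed end: M = P·L = 19000 × 1.6 = 30400 N·m. Convert y_max = 70 mm = 0.07 m.
  σ = M·y_max / I = (30400 × 0.07) / (3.03 × 10⁻⁵) = 7.023 × 10⁷ Pa = 70.23 MPa
Final answer: (a) δ = 12.23 mm, (b) σ = 70.23 MPa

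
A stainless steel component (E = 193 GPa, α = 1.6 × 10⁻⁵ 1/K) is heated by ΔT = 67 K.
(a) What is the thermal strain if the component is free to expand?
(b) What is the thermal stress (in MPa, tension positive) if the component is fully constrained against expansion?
(a) Free thermal strain ε_th = α·ΔT = (1.6 × 10⁻⁵) × 67 = 0.001072
(b) Fully constrained, the expansion is suppressed, so σ = -E·α·ΔT. Convert E = 193 GPa = 1.93 × 10¹¹ Pa.
  σ = -(1.93 × 10¹¹) × (1.6 × 10⁻⁵) × 67 = -2.069 × 10⁸ Pa = -206.9 MPa (compressive)
Final answer: (a) ε_th = 0.001072, (b) σ = -206.9 MPa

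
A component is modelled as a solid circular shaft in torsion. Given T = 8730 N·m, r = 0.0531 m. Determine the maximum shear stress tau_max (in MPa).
Model: a solid circular shaft in torsion, so tau_max = (2·T) / (π·r^3).
Substitute:
  tau_max = (2 × 8730) / (π × 0.0531^3)
  tau_max = 3.712 × 10⁷ Pa
Convert: tau_max = 3.712 × 10⁷ Pa = 37.12 MPa
Final answer: tau_max = 37.12 MPa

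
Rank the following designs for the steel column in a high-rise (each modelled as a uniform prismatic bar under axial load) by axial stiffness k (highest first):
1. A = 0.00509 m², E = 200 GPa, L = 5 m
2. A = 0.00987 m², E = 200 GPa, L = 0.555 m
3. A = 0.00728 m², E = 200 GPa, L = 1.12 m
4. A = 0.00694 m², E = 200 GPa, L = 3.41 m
Model: a uniform prismatic bar under axial load, so k = (A·E) / L (SI units).
  Case 1: k = (0.00509 × (2 × 10¹¹)) / 5 = 2.036 × 10⁸ N/m = 203.6 MN/m
  Case 2: k = (0.00987 × (2 × 10¹¹)) / 0.555 = 3.557 × 10⁹ N/m = 3557 MN/m
  Case 3: k = (0.00728 × (2 × 10¹¹)) / 1.12 = 1.3 × 10⁹ N/m = 1300 MN/m
  Case 4: k = (0.00694 × (2 × 10¹¹)) / 3.41 = 4.07 × 10⁸ N/m = 407 MN/m
Ordering: 3557 MN/m (case 2) > 1300 MN/m (case 3) > 407 MN/m (case 4) > 203.6 MN/m (case 1)
Final answer: 2, 3, 4, 1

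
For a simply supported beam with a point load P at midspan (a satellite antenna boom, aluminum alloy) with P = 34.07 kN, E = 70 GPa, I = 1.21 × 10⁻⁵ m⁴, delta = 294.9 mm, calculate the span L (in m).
Model: a simply supported beam with a point load P at midspan, so delta = (P·L^3) / (48·E·I).
Solve for L: L = ((48·delta·E·I) / P)^(1/3).
Convert to SI units:
  P = 34.07 kN = 34070 N
  E = 70 GPa = 7 × 10¹⁰ Pa
  delta = 294.9 mm = 0.2949 m
Substitute:
  L = ((48 × 0.2949 × (7 × 10¹⁰) × (1.21 × 10⁻⁵)) / 34070)^(1/3)
  L = 7.06 m
Final answer: L = 7.06 m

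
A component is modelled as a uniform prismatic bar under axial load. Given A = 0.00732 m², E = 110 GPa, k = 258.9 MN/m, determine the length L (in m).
Model: a uniform prismatic bar under axial load, so k = (A·E) / L.
Solve for L: L = (A·E) / k.
Convert to SI units:
  E = 110 GPa = 1.1 × 10¹¹ Pa
  k = 258.9 MN/m = 2.589 × 10⁸ N/m
Substitute:
  L = (0.00732 × (1.1 × 10¹¹)) / (2.589 × 10⁸)
  L = 3.11 m
Final answer: L = 3.11 m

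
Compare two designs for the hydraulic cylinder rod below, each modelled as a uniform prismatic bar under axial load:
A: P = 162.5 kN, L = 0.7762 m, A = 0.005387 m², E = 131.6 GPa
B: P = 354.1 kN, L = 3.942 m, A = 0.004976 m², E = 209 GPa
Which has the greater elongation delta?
Model: a uniform prismatic bar under axial load, so delta = (P·L) / (A·E) (SI units).
  A: delta = (162500 × 0.7762) / (0.005387 × (1.316 × 10¹¹)) = 0.0001779 m = 0.1779 mm
  B: delta = (354100 × 3.942) / (0.004976 × (2.09 × 10¹¹)) = 0.001342 m = 1.342 mm
1.342 mm > 0.1779 mm, so B is larger.
Final answer: B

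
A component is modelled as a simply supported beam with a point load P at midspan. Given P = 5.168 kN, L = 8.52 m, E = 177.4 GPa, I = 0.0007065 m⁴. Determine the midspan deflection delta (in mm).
Model: a simply supported beam with a point load P at midspan, so delta = (P·L^3) / (48·E·I).
Convert to SI units:
  P = 5.168 kN = 5168 N
  E = 177.4 GPa = 1.774 × 10¹¹ Pa
Substitute:
  delta = (5168 × 8.52^3) / (48 × (1.774 × 10¹¹) × 0.0007065)
  delta = 0.0005313 m
Convert: delta = 0.0005313 m = 0.5313 mm
Final answer: delta = 0.5313 mm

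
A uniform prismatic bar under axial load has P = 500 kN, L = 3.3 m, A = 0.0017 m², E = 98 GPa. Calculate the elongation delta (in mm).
Model: a uniform prismatic bar under axial load, so delta = (P·L) / (A·E).
Convert to SI units:
  P = 500 kN = 500000 N
  E = 98 GPa = 9.8 × 10¹⁰ Pa
Substitute:
  delta = (500000 × 3.3) / (0.0017 × (9.8 × 10¹⁰))
  delta = 0.009904 m
Convert: delta = 0.009904 m = 9.904 mm
Final answer: delta = 9.904 mm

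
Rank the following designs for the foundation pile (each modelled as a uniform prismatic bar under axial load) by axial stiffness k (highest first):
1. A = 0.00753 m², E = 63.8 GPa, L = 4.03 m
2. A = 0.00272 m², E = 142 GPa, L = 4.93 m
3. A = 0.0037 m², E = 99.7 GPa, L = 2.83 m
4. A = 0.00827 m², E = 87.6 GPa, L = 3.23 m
Model: a uniform prismatic bar under axial load, so k = (A·E) / L (SI units).
  Case 1: k = (0.00753 × (6.38 × 10¹⁰)) / 4.03 = 1.192 × 10⁸ N/m = 119.2 MN/m
  Case 2: k = (0.00272 × (1.42 × 10¹¹)) / 4.93 = 7.834 × 10⁷ N/m = 78.34 MN/m
  Case 3: k = (0.0037 × (9.97 × 10¹⁰)) / 2.83 = 1.303 × 10⁸ N/m = 130.3 MN/m
  Case 4: k = (0.00827 × (8.76 × 10¹⁰)) / 3.23 = 2.243 × 10⁸ N/m = 224.3 MN/m
Ordering: 224.3 MN/m (case 4) > 130.3 MN/m (case 3) > 119.2 MN/m (case 1) > 78.34 MN/m (case 2)
Final answer: 4, 3, 1, 2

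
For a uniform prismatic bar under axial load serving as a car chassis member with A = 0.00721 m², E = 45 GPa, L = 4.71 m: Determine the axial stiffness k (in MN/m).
Model: a uniform prismatic bar under axial load, so k = (A·E) / L.
Convert to SI units:
  E = 45 GPa = 4.5 × 10¹⁰ Pa
Substitute:
  k = (0.00721 × (4.5 × 10¹⁰)) / 4.71
  k = 6.889 × 10⁷ N/m
Convert: k = 6.889 × 10⁷ N/m = 68.89 MN/m
Final answer: k = 68.89 MN/m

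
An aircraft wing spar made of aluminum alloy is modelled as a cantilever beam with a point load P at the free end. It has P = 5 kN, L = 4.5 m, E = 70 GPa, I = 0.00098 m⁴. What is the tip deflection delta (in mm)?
Model: a cantilever beam with a point load P at the free end, so delta = (P·L^3) / (3·E·I).
Convert to SI units:
  P = 5 kN = 5000 N
  E = 70 GPa = 7 × 10¹⁰ Pa
Substitute:
  delta = (5000 × 4.5^3) / (3 × (7 × 10¹⁰) × 0.00098)
  delta = 0.002214 m
Convert: delta = 0.002214 m = 2.214 mm
Final answer: delta = 2.214 mm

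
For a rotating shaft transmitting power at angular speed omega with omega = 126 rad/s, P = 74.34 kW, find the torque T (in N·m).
Model: a rotating shaft transmitting power at angular speed omega, so P = T·omega.
Solve for T: T = P / omega.
Convert to SI units:
  P = 74.34 kW = 74340 W
Substitute:
  T = 74340 / 126
  T = 590 N·m
Final answer: T = 590 N·m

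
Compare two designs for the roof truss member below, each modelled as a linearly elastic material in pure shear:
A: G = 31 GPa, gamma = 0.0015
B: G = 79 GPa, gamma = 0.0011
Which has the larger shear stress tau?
Model: a linearly elastic material in pure shear, so tau = G·gamma (SI units).
  A: tau = (3.1 × 10¹⁰) × 0.0015 = 4.65 × 10⁷ Pa = 46.5 MPa
  B: tau = (7.9 × 10¹⁰) × 0.0011 = 8.69 × 10⁷ Pa = 86.9 MPa
86.9 MPa > 46.5 MPa, so B is larger.
Final answer: B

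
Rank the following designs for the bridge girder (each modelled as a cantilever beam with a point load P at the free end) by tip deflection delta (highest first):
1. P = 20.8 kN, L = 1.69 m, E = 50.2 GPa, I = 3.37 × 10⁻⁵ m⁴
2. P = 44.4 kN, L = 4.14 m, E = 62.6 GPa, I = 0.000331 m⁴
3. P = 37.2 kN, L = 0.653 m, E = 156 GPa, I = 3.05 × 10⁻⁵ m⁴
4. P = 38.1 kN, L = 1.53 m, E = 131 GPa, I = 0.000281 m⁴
Model: a cantilever beam with a point load P at the free end, so delta = (P·L^3) / (3·E·I) (SI units).
  Case 1: delta = (20800 × 1.69^3) / (3 × (5.02 × 10¹⁰) × (3.37 × 10⁻⁵)) = 0.01978 m = 19.78 mm
  Case 2: delta = (44400 × 4.14^3) / (3 × (6.26 × 10¹⁰) × 0.000331) = 0.05068 m = 50.68 mm
  Case 3: delta = (37200 × 0.653^3) / (3 × (1.56 × 10¹¹) × (3.05 × 10⁻⁵)) = 0.0007257 m = 0.7257 mm
  Case 4: delta = (38100 × 1.53^3) / (3 × (1.31 × 10¹¹) × 0.000281) = 0.001236 m = 1.236 mm
Ordering: 50.68 mm (case 2) > 19.78 mm (case 1) > 1.236 mm (case 4) > 0.7257 mm (case 3)
Final answer: 2, 1, 4, 3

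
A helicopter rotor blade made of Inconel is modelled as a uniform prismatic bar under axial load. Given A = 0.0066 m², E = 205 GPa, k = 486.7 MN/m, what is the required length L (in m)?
Model: a uniform prismatic bar under axial load, so k = (A·E) / L.
Solve for L: L = (A·E) / k.
Convert to SI units:
  E = 205 GPa = 2.05 × 10¹¹ Pa
  k = 486.7 MN/m = 4.867 × 10⁸ N/m
Substitute:
  L = (0.0066 × (2.05 × 10¹¹)) / (4.867 × 10⁸)
  L = 2.78 m
Final answer: L = 2.78 m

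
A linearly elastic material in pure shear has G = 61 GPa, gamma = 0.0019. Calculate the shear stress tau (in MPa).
Model: a linearly elastic material in pure shear, so tau = G·gamma.
Convert to SI units:
  G = 61 GPa = 6.1 × 10¹⁰ Pa
Substitute:
  tau = (6.1 × 10¹⁰) × 0.0019
  tau = 1.159 × 10⁸ Pa
Convert: tau = 1.159 × 10⁸ Pa = 115.9 MPa
Final answer: tau = 115.9 MPa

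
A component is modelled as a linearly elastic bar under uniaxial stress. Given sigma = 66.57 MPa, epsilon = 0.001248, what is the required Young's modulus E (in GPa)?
Model: a linearly elastic bar under uniaxial stress, so epsilon = sigma / E.
Solve for E: E = sigma / epsilon.
Convert to SI units:
  sigma = 66.57 MPa = 6.657 × 10⁷ Pa
Substitute:
  E = (6.657 × 10⁷) / 0.001248
  E = 5.334 × 10¹⁰ Pa
Convert: E = 5.334 × 10¹⁰ Pa = 53.34 GPa
Final answer: E = 53.34 GPa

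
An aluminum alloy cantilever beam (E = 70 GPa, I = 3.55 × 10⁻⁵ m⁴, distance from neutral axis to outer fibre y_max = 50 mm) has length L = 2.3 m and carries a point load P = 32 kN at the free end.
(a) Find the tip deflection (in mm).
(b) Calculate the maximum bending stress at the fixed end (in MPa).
(a) Tip deflection of a cantilever with an end point load: δ = P·L^3 / (3·E·I). Convert P = 32 kN = 32000 N, E = 70 GPa = 7 × 10¹⁰ Pa.
  δ = (32000 × 2.3^3) / (3 × (7 × 10¹⁰) × (3.55 × 10⁻⁵)) = 0.05223 m = 52.23 mm
(b) Maximum bending moment at the fixed end: M = P·L = 32000 × 2.3 = 73600 N·m. Convert y_max = 50 mm = 0.05 m.
  σ = M·y_max / I = (73600 × 0.05) / (3.55 × 10⁻⁵) = 1.037 × 10⁸ Pa = 103.7 MPa
Final answer: (a) δ = 52.23 mm, (b) σ = 103.7 MPa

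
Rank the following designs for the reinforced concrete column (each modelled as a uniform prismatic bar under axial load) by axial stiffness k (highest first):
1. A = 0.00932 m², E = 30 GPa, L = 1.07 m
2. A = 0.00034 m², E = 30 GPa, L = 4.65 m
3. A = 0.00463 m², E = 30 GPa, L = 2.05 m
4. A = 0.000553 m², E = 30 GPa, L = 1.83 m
Model: a uniform prismatic bar under axial load, so k = (A·E) / L (SI units).
  Case 1: k = (0.00932 × (3 × 10¹⁰)) / 1.07 = 2.613 × 10⁸ N/m = 261.3 MN/m
  Case 2: k = (0.00034 × (3 × 10¹⁰)) / 4.65 = 2.194 × 10⁶ N/m = 2.194 MN/m
  Case 3: k = (0.00463 × (3 × 10¹⁰)) / 2.05 = 6.776 × 10⁷ N/m = 67.76 MN/m
  Case 4: k = (0.000553 × (3 × 10¹⁰)) / 1.83 = 9.066 × 10⁶ N/m = 9.066 MN/m
Ordering: 261.3 MN/m (case 1) > 67.76 MN/m (case 3) > 9.066 MN/m (case 4) > 2.194 MN/m (case 2)
Final answer: 1, 3, 4, 2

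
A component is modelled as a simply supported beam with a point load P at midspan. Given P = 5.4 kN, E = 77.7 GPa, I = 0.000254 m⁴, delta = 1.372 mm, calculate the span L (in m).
Model: a simply supported beam with a point load P at midspan, so delta = (P·L^3) / (48·E·I).
Solve for L: L = ((48·delta·E·I) / P)^(1/3).
Convert to SI units:
  P = 5.4 kN = 5400 N
  E = 77.7 GPa = 7.77 × 10¹⁰ Pa
  delta = 1.372 mm = 0.001372 m
Substitute:
  L = ((48 × 0.001372 × (7.77 × 10¹⁰) × 0.000254) / 5400)^(1/3)
  L = 6.22 m
Final answer: L = 6.22 m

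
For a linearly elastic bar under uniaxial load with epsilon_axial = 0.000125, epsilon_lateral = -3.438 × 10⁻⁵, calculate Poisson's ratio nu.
Model: a linearly elastic bar under uniaxial load, so epsilon_lateral = -nu·epsilon_axial.
Solve for nu: nu = -epsilon_lateral / epsilon_axial.
Substitute:
  nu = -(-3.438 × 10⁻⁵) / 0.000125
  nu = 0.275
Final answer: nu = 0.275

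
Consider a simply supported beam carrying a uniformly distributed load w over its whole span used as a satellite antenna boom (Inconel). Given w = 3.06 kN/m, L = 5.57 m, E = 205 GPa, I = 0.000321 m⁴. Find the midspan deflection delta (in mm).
Model: a simply supported beam carrying a uniformly distributed load w over its whole span, so delta = (5·w·L^4) / (384·E·I).
Convert to SI units:
  w = 3.06 kN/m = 3060 N/m
  E = 205 GPa = 2.05 × 10¹¹ Pa
Substitute:
  delta = (5 × 3060 × 5.57^4) / (384 × (2.05 × 10¹¹) × 0.000321)
  delta = 0.0005828 m
Convert: delta = 0.0005828 m = 0.5828 mm
Final answer: delta = 0.5828 mm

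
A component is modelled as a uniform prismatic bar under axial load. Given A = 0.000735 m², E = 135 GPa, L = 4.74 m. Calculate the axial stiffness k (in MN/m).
Model: a uniform prismatic bar under axial load, so k = (A·E) / L.
Convert to SI units:
  E = 135 GPa = 1.35 × 10¹¹ Pa
Substitute:
  k = (0.000735 × (1.35 × 10¹¹)) / 4.74
  k = 2.093 × 10⁷ N/m
Convert: k = 2.093 × 10⁷ N/m = 20.93 MN/m
Final answer: k = 20.93 MN/m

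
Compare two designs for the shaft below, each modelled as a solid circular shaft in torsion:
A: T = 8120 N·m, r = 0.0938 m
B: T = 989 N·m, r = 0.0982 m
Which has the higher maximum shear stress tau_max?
Model: a solid circular shaft in torsion, so tau_max = (2·T) / (π·r^3) (SI units).
  A: tau_max = (2 × 8120) / (π × 0.0938^3) = 6.264 × 10⁶ Pa = 6.264 MPa
  B: tau_max = (2 × 989) / (π × 0.0982^3) = 664900 Pa = 0.6649 MPa
6.264 MPa > 0.6649 MPa, so A is larger.
Final answer: A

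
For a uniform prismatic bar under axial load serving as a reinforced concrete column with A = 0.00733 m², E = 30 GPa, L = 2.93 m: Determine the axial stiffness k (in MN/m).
Model: a uniform prismatic bar under axial load, so k = (A·E) / L.
Convert to SI units:
  E = 30 GPa = 3 × 10¹⁰ Pa
Substitute:
  k = (0.00733 × (3 × 10¹⁰)) / 2.93
  k = 7.505 × 10⁷ N/m
Convert: k = 7.505 × 10⁷ N/m = 75.05 MN/m
Final answer: k = 75.05 MN/m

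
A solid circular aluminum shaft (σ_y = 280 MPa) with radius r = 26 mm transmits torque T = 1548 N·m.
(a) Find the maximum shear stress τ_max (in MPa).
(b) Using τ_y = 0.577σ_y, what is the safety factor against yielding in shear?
(a) For a solid circular shaft, τ_max = T·r/J with J = π·r^4/2, i.e. τ_max = 2·T / (π·r^3). Convert r = 26 mm = 0.026 m.
  τ_max = (2 × 1548) / (π × 0.026^3) = 5.607 × 10⁷ Pa = 56.07 MPa
(b) τ_y = 0.577 × 280 = 161.56 MPa
  SF = τ_y/τ_max = 161.56 / 56.07 = 2.881
Final answer: (a) τ_max = 56.07 MPa, (b) SF = 2.881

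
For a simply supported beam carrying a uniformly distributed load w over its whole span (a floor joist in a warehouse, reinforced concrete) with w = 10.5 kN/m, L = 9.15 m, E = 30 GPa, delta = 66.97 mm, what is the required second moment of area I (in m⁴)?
Model: a simply supported beam carrying a uniformly distributed load w over its whole span, so delta = (5·w·L^4) / (384·E·I).
Solve for I: I = (5·w·L^4) / (384·delta·E).
Convert to SI units:
  w = 10.5 kN/m = 10500 N/m
  E = 30 GPa = 3 × 10¹⁰ Pa
  delta = 66.97 mm = 0.06697 m
Substitute:
  I = (5 × 10500 × 9.15^4) / (384 × 0.06697 × (3 × 10¹⁰))
  I = 0.000477 m⁴
Final answer: I = 0.000477 m⁴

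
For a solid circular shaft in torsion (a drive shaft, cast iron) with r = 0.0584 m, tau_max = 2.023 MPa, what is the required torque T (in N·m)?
Model: a solid circular shaft in torsion, so tau_max = (2·T) / (π·r^3).
Solve for T: T = (π·tau_max·r^3) / 2.
Convert to SI units:
  tau_max = 2.023 MPa = 2.023 × 10⁶ Pa
Substitute:
  T = (π × (2.023 × 10⁶) × 0.0584^3) / 2
  T = 632.9 N·m
Final answer: T = 632.9 N·m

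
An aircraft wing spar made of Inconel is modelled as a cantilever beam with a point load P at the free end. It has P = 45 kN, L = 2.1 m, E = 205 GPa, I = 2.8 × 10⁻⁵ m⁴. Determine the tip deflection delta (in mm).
Model: a cantilever beam with a point load P at the free end, so delta = (P·L^3) / (3·E·I).
Convert to SI units:
  P = 45 kN = 45000 N
  E = 205 GPa = 2.05 × 10¹¹ Pa
Substitute:
  delta = (45000 × 2.1^3) / (3 × (2.05 × 10¹¹) × (2.8 × 10⁻⁵))
  delta = 0.0242 m
Convert: delta = 0.0242 m = 24.2 mm
Final answer: delta = 24.2 mm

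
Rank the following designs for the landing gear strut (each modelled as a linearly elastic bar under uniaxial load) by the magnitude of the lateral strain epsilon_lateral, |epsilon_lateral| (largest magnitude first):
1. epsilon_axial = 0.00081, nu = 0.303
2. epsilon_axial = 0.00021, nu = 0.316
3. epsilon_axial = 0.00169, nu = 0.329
Model: a linearly elastic bar under uniaxial load, so epsilon_lateral = -nu·epsilon_axial (SI units).
  Case 1: epsilon_lateral = -(0.303 × 0.00081) = -0.0002454
  Case 2: epsilon_lateral = -(0.316 × 0.00021) = -6.636 × 10⁻⁵
  Case 3: epsilon_lateral = -(0.329 × 0.00169) = -0.000556
Ordering by |epsilon_lateral|: 0.000556 (case 3) > 0.0002454 (case 1) > 6.636 × 10⁻⁵ (case 2)
Final answer: 3, 1, 2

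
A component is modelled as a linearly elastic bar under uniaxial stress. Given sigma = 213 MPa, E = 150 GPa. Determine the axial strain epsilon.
Model: a linearly elastic bar under uniaxial stress, so epsilon = sigma / E.
Convert to SI units:
  sigma = 213 MPa = 2.13 × 10⁸ Pa
  E = 150 GPa = 1.5 × 10¹¹ Pa
Substitute:
  epsilon = (2.13 × 10⁸) / (1.5 × 10¹¹)
  epsilon = 0.00142
Final answer: epsilon = 0.00142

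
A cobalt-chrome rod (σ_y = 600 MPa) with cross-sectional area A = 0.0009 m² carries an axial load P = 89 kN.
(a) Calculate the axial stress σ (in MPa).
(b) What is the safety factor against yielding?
(a) Axial stress σ = P/A. Convert P = 89 kN = 89000 N.
  σ = 89000 / 0.0009 = 9.889 × 10⁷ Pa = 98.89 MPa
(b) Safety factor SF = σ_y/σ = 600 / 98.89 = 6.067
Final answer: (a) σ = 98.89 MPa, (b) SF = 6.067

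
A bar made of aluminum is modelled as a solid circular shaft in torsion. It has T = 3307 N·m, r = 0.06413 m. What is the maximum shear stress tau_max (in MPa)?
Model: a solid circular shaft in torsion, so tau_max = (2·T) / (π·r^3).
Substitute:
  tau_max = (2 × 3307) / (π × 0.06413^3)
  tau_max = 7.982 × 10⁶ Pa
Convert: tau_max = 7.982 × 10⁶ Pa = 7.982 MPa
Final answer: tau_max = 7.982 MPa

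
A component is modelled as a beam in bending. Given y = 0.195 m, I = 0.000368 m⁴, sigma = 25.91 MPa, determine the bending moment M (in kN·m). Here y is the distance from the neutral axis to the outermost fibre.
Model: a beam in bending, so sigma = (M·y) / I.
Solve for M: M = (sigma·I) / y.
Convert to SI units:
  sigma = 25.91 MPa = 2.591 × 10⁷ Pa
Substitute:
  M = ((2.591 × 10⁷) × 0.000368) / 0.195
  M = 48900 N·m
Convert: M = 48900 N·m = 48.9 kN·m
Final answer: M = 48.9 kN·m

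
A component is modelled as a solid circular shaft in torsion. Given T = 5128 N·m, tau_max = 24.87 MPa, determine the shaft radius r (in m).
Model: a solid circular shaft in torsion, so tau_max = (2·T) / (π·r^3).
Solve for r: r = ((2·T) / (π·tau_max))^(1/3).
Convert to SI units:
  tau_max = 24.87 MPa = 2.487 × 10⁷ Pa
Substitute:
  r = ((2 × 5128) / (π × (2.487 × 10⁷)))^(1/3)
  r = 0.05082 m
Final answer: r = 0.05082 m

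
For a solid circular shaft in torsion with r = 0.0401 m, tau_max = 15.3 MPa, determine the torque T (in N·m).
Model: a solid circular shaft in torsion, so tau_max = (2·T) / (π·r^3).
Solve for T: T = (π·tau_max·r^3) / 2.
Convert to SI units:
  tau_max = 15.3 MPa = 1.53 × 10⁷ Pa
Substitute:
  T = (π × (1.53 × 10⁷) × 0.0401^3) / 2
  T = 1550 N·m
Final answer: T = 1550 N·m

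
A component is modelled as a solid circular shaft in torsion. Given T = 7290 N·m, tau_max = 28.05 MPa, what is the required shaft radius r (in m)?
Model: a solid circular shaft in torsion, so tau_max = (2·T) / (π·r^3).
Solve for r: r = ((2·T) / (π·tau_max))^(1/3).
Convert to SI units:
  tau_max = 28.05 MPa = 2.805 × 10⁷ Pa
Substitute:
  r = ((2 × 7290) / (π × (2.805 × 10⁷)))^(1/3)
  r = 0.0549 m
Final answer: r = 0.0549 m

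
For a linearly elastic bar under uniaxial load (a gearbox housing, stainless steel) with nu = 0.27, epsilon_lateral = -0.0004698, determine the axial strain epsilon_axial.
Model: a linearly elastic bar under uniaxial load, so epsilon_lateral = -nu·epsilon_axial.
Solve for epsilon_axial: epsilon_axial = -epsilon_lateral / nu.
Substitute:
  epsilon_axial = -(-0.0004698) / 0.27
  epsilon_axial = 0.00174
Final answer: epsilon_axial = 0.00174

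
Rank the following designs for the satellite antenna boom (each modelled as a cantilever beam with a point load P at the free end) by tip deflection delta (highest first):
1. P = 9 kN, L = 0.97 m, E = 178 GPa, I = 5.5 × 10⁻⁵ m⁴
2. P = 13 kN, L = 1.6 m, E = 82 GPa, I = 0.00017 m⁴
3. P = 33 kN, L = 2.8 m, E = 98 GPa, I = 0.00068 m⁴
Model: a cantilever beam with a point load P at the free end, so delta = (P·L^3) / (3·E·I) (SI units).
  Case 1: delta = (9000 × 0.97^3) / (3 × (1.78 × 10¹¹) × (5.5 × 10⁻⁵)) = 0.0002797 m = 0.2797 mm
  Case 2: delta = (13000 × 1.6^3) / (3 × (8.2 × 10¹⁰) × 0.00017) = 0.001273 m = 1.273 mm
  Case 3: delta = (33000 × 2.8^3) / (3 × (9.8 × 10¹⁰) × 0.00068) = 0.003624 m = 3.624 mm
Ordering: 3.624 mm (case 3) > 1.273 mm (case 2) > 0.2797 mm (case 1)
Final answer: 3, 2, 1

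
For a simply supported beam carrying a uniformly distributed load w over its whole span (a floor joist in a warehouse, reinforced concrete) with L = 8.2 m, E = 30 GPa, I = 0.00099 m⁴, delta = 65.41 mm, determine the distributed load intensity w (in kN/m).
Model: a simply supported beam carrying a uniformly distributed load w over its whole span, so delta = (5·w·L^4) / (384·E·I).
Solve for w: w = (384·delta·E·I) / (5·L^4).
Convert to SI units:
  E = 30 GPa = 3 × 10¹⁰ Pa
  delta = 65.41 mm = 0.06541 m
Substitute:
  w = (384 × 0.06541 × (3 × 10¹⁰) × 0.00099) / (5 × 8.2^4)
  w = 33000 N/m
Convert: w = 33000 N/m = 33 kN/m
Final answer: w = 33 kN/m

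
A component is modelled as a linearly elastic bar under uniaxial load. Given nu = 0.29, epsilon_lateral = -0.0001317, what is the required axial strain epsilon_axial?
Model: a linearly elastic bar under uniaxial load, so epsilon_lateral = -nu·epsilon_axial.
Solve for epsilon_axial: epsilon_axial = -epsilon_lateral / nu.
Substitute:
  epsilon_axial = -(-0.0001317) / 0.29
  epsilon_axial = 0.0004541
Final answer: epsilon_axial = 0.0004541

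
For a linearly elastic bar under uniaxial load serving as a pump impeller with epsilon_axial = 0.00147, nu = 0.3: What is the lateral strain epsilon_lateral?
Model: a linearly elastic bar under uniaxial load, so epsilon_lateral = -nu·epsilon_axial.
Substitute:
  epsilon_lateral = -(0.3 × 0.00147)
  epsilon_lateral = -0.000441
Final answer: epsilon_lateral = -0.000441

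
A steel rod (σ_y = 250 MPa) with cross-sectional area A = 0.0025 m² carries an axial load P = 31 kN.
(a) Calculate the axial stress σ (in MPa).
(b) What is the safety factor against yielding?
(a) Axial stress σ = P/A. Convert P = 31 kN = 31000 N.
  σ = 31000 / 0.0025 = 1.24 × 10⁷ Pa = 12.4 MPa
(b) Safety factor SF = σ_y/σ = 250 / 12.4 = 20.16
Final answer: (a) σ = 12.4 MPa, (b) SF = 20.16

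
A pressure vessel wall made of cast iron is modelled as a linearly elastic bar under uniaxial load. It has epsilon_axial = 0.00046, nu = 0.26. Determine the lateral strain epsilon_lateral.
Model: a linearly elastic bar under uniaxial load, so epsilon_lateral = -nu·epsilon_axial.
Substitute:
  epsilon_lateral = -(0.26 × 0.00046)
  epsilon_lateral = -0.0001196
Final answer: epsilon_lateral = -0.0001196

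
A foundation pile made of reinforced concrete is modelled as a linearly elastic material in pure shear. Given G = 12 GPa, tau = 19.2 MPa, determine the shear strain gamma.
Model: a linearly elastic material in pure shear, so tau = G·gamma.
Solve for gamma: gamma = tau / G.
Convert to SI units:
  G = 12 GPa = 1.2 × 10¹⁰ Pa
  tau = 19.2 MPa = 1.92 × 10⁷ Pa
Substitute:
  gamma = (1.92 × 10⁷) / (1.2 × 10¹⁰)
  gamma = 0.0016
Final answer: gamma = 0.0016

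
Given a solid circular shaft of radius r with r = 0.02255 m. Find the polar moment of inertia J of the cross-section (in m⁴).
Model: a solid circular shaft of radius r, so J = (π·r^4) / 2.
Substitute:
  J = (π × 0.02255^4) / 2
  J = 4.062 × 10⁻⁷ m⁴
Final answer: J = 4.062 × 10⁻⁷ m⁴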